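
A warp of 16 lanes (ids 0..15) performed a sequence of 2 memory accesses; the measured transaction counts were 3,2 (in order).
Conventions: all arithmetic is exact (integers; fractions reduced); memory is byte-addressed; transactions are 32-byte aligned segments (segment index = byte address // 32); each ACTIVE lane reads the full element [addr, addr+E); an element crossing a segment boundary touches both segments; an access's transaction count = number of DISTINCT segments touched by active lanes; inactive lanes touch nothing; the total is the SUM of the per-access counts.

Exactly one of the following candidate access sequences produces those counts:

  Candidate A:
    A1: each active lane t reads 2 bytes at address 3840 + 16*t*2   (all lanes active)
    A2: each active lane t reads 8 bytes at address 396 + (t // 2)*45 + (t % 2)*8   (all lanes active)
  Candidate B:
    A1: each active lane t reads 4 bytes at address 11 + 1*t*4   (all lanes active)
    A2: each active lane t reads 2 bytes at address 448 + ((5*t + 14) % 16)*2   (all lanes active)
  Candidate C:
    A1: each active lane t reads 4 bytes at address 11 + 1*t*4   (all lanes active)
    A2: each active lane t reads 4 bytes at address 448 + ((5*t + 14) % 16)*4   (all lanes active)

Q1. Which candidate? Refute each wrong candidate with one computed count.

A: A1 gives 16 transactions, not 3
B: A2 gives 1 transaction, not 2
C: all counts match (3,2)

Answer: C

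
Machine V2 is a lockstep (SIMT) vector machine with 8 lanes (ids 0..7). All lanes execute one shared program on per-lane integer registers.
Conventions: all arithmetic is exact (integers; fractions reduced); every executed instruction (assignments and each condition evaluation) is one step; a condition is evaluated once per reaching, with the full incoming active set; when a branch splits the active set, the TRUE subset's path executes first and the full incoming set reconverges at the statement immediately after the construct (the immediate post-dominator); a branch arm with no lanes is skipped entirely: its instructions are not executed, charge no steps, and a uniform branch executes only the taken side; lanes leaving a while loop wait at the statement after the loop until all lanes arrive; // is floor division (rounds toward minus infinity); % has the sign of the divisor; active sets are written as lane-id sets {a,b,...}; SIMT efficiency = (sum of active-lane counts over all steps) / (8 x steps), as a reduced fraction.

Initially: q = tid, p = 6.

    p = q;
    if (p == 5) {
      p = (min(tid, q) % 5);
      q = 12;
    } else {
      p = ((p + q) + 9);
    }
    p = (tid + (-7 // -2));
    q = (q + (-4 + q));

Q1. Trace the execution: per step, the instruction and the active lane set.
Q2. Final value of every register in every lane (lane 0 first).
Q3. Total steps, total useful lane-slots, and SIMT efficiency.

step 0: p <- q                       {0,1,2,3,4,5,6,7}
step 1: eval (p == 5)                {0,1,2,3,4,5,6,7}
step 2: p <- (min(tid, q) % 5)       {5}
step 3: q <- 12                      {5}
step 4: p <- ((p + q) + 9)           {0,1,2,3,4,6,7}
step 5: p <- (tid + (-7 // -2))      {0,1,2,3,4,5,6,7}
step 6: q <- (q + (-4 + q))          {0,1,2,3,4,5,6,7}

Answer: 7 steps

q: -4,-2,0,2,4,20,8,10
p: 3,4,5,6,7,8,9,10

steps = 7; useful = 41; efficiency = 41/56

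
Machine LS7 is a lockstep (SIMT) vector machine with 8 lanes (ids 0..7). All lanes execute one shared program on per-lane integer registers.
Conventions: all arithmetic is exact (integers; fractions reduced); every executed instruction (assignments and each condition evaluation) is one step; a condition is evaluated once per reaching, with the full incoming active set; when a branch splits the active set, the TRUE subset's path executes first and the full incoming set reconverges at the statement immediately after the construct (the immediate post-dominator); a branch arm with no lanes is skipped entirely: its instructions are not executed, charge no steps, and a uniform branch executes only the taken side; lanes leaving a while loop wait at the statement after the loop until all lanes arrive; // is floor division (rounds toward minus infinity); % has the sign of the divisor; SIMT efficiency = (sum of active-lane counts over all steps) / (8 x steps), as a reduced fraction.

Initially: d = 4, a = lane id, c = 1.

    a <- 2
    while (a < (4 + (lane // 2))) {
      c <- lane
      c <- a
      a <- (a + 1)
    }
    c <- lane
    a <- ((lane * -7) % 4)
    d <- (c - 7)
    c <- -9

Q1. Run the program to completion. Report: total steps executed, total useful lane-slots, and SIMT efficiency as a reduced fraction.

Answer: 26 steps, 160 useful, 10/13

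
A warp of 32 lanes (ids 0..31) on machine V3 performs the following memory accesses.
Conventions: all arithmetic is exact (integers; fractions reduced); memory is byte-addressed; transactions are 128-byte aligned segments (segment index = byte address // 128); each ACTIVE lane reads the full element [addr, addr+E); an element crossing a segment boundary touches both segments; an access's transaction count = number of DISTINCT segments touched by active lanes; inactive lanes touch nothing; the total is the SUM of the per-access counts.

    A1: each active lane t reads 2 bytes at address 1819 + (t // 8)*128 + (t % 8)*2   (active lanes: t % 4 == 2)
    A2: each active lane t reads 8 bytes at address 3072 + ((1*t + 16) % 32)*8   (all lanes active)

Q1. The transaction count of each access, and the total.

A1: 4 transactions
A2: 2 transactions

Answer: 4,2; total 6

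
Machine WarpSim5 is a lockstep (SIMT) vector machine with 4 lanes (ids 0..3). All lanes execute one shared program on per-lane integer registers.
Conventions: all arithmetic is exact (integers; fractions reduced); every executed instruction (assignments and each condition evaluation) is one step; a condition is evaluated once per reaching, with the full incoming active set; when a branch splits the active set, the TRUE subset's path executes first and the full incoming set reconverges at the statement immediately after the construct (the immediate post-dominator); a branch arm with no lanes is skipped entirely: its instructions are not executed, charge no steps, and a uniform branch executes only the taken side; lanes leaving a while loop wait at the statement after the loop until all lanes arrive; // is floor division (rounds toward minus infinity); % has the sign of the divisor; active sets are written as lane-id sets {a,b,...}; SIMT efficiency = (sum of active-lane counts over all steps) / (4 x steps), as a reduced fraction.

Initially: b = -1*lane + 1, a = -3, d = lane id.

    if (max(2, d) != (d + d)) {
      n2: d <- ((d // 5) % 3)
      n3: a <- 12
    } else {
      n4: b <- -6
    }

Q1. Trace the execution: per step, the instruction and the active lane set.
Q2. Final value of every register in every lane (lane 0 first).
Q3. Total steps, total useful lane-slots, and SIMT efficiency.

step 0: eval (max(2, d) != (d + d))  {0,1,2,3}
step 1: d <- ((d // 5) % 3)          {0,2,3}
step 2: a <- 12                      {0,2,3}
step 3: b <- -6                      {1}

Answer: 4 steps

b: 1,-6,-1,-2
a: 12,-3,12,12
d: 0,1,0,0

steps = 4; useful = 11; efficiency = 11/16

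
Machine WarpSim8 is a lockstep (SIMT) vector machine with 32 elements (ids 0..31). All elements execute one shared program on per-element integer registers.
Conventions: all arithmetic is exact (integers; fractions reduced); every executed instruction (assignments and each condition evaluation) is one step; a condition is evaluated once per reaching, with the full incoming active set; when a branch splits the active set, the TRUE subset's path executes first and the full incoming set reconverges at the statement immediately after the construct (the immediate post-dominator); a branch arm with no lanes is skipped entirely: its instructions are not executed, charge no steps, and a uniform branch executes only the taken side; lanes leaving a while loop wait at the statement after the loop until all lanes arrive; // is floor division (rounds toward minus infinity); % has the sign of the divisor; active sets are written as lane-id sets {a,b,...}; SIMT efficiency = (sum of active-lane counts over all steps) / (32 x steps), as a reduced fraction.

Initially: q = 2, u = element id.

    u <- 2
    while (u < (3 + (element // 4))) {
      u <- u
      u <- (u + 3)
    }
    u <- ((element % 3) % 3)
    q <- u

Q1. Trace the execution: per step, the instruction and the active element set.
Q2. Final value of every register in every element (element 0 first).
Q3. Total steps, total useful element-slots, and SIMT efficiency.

step 0: u <- 2                       {0,1,2,3,4,5,6,7,8,9,10,11,12,13,14,15,16,17,18,19,20,21,22,23,24,25,26,27,28,29,30,31}
step 1: eval (u < (3 + (element // 4))) {0,1,2,3,4,5,6,7,8,9,10,11,12,13,14,15,16,17,18,19,20,21,22,23,24,25,26,27,28,29,30,31}
step 2: u <- u                       {0,1,2,3,4,5,6,7,8,9,10,11,12,13,14,15,16,17,18,19,20,21,22,23,24,25,26,27,28,29,30,31}
step 3: u <- (u + 3)                 {0,1,2,3,4,5,6,7,8,9,10,11,12,13,14,15,16,17,18,19,20,21,22,23,24,25,26,27,28,29,30,31}
step 4: eval (u < (3 + (element // 4))) {0,1,2,3,4,5,6,7,8,9,10,11,12,13,14,15,16,17,18,19,20,21,22,23,24,25,26,27,28,29,30,31}
step 5: u <- u                       {12,13,14,15,16,17,18,19,20,21,22,23,24,25,26,27,28,29,30,31}
step 6: u <- (u + 3)                 {12,13,14,15,16,17,18,19,20,21,22,23,24,25,26,27,28,29,30,31}
step 7: eval (u < (3 + (element // 4))) {12,13,14,15,16,17,18,19,20,21,22,23,24,25,26,27,28,29,30,31}
step 8: u <- u                       {24,25,26,27,28,29,30,31}
step 9: u <- (u + 3)                 {24,25,26,27,28,29,30,31}
step 10: eval (u < (3 + (element // 4))) {24,25,26,27,28,29,30,31}
step 11: u <- ((element % 3) % 3)     {0,1,2,3,4,5,6,7,8,9,10,11,12,13,14,15,16,17,18,19,20,21,22,23,24,25,26,27,28,29,30,31}
step 12: q <- u                       {0,1,2,3,4,5,6,7,8,9,10,11,12,13,14,15,16,17,18,19,20,21,22,23,24,25,26,27,28,29,30,31}

Answer: 13 steps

q: 0,1,2,0,1,2,0,1,2,0,1,2,0,1,2,0,1,2,0,1,2,0,1,2,0,1,2,0,1,2,0,1
u: 0,1,2,0,1,2,0,1,2,0,1,2,0,1,2,0,1,2,0,1,2,0,1,2,0,1,2,0,1,2,0,1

steps = 13; useful = 308; efficiency = 308/416 = 77/104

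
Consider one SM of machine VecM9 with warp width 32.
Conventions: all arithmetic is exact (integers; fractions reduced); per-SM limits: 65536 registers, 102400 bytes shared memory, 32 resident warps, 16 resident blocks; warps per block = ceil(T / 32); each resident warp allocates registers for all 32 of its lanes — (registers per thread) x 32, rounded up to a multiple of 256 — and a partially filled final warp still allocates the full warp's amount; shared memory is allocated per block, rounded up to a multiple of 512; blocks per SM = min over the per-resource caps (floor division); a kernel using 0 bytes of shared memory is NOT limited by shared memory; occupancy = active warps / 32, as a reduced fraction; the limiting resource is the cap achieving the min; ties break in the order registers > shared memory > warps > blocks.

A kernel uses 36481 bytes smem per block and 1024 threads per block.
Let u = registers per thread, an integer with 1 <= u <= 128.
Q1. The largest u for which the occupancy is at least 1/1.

Answer: u = 64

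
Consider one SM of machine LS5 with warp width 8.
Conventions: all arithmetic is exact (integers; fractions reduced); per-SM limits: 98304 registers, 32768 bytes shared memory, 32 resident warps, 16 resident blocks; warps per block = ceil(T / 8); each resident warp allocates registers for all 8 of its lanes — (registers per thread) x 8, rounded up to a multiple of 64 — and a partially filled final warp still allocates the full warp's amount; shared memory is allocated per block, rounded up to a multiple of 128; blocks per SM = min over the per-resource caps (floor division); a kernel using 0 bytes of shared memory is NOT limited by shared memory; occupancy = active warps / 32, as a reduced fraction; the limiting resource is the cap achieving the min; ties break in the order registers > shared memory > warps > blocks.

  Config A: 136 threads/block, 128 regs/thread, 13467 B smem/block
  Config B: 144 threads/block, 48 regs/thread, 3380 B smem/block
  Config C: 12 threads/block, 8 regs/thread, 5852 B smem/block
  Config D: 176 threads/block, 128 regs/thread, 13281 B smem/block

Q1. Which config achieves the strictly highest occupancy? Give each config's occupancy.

occupancies: A 17/32, B 9/16, C 5/16, D 11/16

Answer: D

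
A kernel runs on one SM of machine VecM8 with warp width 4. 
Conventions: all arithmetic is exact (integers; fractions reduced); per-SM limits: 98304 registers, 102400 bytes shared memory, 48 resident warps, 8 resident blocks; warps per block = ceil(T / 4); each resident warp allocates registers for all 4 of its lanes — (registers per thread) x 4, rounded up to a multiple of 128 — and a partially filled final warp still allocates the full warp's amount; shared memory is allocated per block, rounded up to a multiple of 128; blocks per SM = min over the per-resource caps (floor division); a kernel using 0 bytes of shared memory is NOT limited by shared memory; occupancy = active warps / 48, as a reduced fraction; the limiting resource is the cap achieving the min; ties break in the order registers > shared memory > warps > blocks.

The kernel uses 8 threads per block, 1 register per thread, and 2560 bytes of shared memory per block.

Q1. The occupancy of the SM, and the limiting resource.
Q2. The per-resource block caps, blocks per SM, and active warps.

Answer: occupancy 1/3, limited by blocks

registers: 384 blocks
shared memory: 40 blocks
warps: 24 blocks
blocks: 8 blocks

Answer: 8 blocks, 16 active warps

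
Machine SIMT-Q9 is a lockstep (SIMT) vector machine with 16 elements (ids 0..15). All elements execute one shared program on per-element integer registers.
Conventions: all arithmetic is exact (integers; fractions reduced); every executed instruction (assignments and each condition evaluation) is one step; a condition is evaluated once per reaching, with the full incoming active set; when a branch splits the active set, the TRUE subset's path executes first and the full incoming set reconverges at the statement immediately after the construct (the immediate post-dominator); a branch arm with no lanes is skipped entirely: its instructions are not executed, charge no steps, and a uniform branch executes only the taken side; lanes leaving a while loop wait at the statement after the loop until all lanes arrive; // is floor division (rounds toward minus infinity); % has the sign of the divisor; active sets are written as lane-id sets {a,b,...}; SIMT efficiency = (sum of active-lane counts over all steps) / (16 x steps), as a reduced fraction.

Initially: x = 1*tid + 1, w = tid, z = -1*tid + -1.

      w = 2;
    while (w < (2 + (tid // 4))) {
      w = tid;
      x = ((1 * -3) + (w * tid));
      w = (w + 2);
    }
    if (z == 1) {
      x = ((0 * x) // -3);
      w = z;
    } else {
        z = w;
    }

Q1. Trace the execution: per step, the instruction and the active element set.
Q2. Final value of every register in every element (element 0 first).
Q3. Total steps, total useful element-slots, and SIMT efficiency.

step 0: w <- 2                       {0,1,2,3,4,5,6,7,8,9,10,11,12,13,14,15}
step 1: eval (w < (2 + (tid // 4)))  {0,1,2,3,4,5,6,7,8,9,10,11,12,13,14,15}
step 2: w <- tid                     {4,5,6,7,8,9,10,11,12,13,14,15}
step 3: x <- ((1 * -3) + (w * tid))  {4,5,6,7,8,9,10,11,12,13,14,15}
step 4: w <- (w + 2)                 {4,5,6,7,8,9,10,11,12,13,14,15}
step 5: eval (w < (2 + (tid // 4)))  {4,5,6,7,8,9,10,11,12,13,14,15}
step 6: eval (z == 1)                {0,1,2,3,4,5,6,7,8,9,10,11,12,13,14,15}
step 7: z <- w                       {0,1,2,3,4,5,6,7,8,9,10,11,12,13,14,15}

Answer: 8 steps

x: 1,2,3,4,13,22,33,46,61,78,97,118,141,166,193,222
w: 2,2,2,2,6,7,8,9,10,11,12,13,14,15,16,17
z: 2,2,2,2,6,7,8,9,10,11,12,13,14,15,16,17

steps = 8; useful = 112; efficiency = 112/128 = 7/8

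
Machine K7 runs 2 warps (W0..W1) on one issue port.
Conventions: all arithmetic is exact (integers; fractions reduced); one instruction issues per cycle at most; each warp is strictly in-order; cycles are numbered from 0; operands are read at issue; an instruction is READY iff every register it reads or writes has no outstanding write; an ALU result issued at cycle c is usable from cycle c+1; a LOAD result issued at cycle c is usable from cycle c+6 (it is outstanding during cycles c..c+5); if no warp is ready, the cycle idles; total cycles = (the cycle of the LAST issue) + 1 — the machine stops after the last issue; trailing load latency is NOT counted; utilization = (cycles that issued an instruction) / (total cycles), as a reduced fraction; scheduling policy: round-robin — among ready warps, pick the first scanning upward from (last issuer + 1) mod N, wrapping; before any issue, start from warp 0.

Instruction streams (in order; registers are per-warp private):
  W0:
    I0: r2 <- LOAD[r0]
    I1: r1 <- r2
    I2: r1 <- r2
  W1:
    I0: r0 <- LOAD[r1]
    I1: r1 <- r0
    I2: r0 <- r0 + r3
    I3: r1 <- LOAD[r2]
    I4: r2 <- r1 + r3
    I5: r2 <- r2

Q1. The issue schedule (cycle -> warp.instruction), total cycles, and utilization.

cycle 0: W0.I0
cycle 1: W1.I0
cycle 2: idle
cycle 3: idle
cycle 4: idle
cycle 5: idle
cycle 6: W0.I1
cycle 7: W1.I1
cycle 8: W0.I2
cycle 9: W1.I2
cycle 10: W1.I3
cycle 11: idle
cycle 12: idle
cycle 13: idle
cycle 14: idle
cycle 15: idle
cycle 16: W1.I4
cycle 17: W1.I5

Answer: 18 cycles, utilization 1/2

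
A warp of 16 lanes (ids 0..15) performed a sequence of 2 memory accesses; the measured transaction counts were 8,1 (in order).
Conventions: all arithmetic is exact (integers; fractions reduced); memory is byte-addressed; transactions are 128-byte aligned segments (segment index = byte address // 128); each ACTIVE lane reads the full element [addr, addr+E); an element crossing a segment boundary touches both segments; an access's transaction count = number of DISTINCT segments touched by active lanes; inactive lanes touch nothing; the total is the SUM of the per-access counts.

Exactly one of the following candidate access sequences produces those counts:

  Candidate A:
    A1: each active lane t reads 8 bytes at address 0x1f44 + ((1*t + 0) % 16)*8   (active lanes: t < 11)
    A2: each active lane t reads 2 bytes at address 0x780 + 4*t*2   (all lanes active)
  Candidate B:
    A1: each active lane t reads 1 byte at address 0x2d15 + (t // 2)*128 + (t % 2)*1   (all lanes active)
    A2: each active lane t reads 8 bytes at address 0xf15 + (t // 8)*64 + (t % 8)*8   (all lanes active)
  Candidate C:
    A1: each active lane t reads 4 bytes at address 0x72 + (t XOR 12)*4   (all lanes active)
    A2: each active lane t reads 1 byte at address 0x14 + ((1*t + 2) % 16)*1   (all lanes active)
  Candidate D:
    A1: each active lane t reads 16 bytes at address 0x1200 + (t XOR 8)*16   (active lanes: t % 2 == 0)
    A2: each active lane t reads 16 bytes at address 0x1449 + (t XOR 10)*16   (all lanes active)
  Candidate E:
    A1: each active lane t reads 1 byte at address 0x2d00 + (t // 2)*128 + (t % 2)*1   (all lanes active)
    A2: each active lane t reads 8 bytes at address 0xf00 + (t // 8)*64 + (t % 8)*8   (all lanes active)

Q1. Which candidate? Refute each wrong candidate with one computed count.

A: A1 gives 2 transactions, not 8
B: A2 gives 2 transactions, not 1
C: A1 gives 2 transactions, not 8
D: A1 gives 2 transactions, not 8
E: all counts match (8,1)

Answer: E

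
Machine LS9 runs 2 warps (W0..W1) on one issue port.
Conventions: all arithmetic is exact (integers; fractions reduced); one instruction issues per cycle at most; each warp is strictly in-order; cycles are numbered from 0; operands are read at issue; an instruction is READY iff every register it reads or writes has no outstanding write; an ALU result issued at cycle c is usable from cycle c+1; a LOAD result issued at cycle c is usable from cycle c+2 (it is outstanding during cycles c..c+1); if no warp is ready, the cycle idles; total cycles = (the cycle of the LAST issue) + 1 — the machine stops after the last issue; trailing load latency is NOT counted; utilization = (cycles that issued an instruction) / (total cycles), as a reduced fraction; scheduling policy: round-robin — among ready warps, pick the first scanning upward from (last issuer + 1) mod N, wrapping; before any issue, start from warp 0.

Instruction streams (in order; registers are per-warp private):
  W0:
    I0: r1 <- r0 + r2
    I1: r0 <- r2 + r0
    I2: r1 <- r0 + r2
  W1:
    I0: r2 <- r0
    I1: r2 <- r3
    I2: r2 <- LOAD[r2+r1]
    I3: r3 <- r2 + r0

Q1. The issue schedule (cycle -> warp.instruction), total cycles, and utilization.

cycle 0: W0.I0
cycle 1: W1.I0
cycle 2: W0.I1
cycle 3: W1.I1
cycle 4: W0.I2
cycle 5: W1.I2
cycle 6: idle
cycle 7: W1.I3

Answer: 8 cycles, utilization 7/8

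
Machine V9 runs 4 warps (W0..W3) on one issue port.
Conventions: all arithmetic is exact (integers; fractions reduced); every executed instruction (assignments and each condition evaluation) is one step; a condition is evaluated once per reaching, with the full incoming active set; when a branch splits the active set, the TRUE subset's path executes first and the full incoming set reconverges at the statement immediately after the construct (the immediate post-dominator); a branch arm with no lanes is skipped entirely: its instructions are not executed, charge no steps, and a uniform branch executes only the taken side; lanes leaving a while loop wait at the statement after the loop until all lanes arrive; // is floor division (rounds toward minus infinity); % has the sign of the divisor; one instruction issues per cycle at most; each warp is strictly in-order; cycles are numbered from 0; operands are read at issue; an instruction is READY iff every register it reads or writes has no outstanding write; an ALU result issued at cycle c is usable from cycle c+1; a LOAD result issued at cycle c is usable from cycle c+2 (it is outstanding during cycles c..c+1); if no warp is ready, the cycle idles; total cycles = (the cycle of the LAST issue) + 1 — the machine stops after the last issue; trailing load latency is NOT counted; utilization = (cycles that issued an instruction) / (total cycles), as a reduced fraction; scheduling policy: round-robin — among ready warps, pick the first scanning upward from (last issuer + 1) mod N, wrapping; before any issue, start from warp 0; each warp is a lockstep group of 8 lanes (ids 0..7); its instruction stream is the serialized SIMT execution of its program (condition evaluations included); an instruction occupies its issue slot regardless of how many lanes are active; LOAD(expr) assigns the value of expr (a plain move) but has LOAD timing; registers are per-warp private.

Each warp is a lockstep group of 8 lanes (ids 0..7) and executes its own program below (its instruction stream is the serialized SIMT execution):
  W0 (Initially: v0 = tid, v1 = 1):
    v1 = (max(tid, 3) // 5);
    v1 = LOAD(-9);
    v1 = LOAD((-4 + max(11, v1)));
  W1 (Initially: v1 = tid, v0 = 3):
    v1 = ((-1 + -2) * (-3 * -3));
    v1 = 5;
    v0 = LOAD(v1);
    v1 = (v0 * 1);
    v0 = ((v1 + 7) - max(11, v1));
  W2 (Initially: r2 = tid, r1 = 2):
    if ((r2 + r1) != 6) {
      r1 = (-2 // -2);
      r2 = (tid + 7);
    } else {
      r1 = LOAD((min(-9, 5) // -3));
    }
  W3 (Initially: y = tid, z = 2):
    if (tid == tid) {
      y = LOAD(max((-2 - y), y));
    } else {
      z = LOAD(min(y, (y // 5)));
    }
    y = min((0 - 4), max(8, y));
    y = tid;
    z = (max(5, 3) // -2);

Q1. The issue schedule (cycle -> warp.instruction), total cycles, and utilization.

cycle 0: W0.I0
cycle 1: W1.I0
cycle 2: W2.I0
cycle 3: W3.I0
cycle 4: W0.I1
cycle 5: W1.I1
cycle 6: W2.I1
cycle 7: W3.I1
cycle 8: W0.I2
cycle 9: W1.I2
cycle 10: W2.I2
cycle 11: W3.I2
cycle 12: W1.I3
cycle 13: W2.I3
cycle 14: W3.I3
cycle 15: W1.I4
cycle 16: W3.I4

Answer: 17 cycles, utilization 1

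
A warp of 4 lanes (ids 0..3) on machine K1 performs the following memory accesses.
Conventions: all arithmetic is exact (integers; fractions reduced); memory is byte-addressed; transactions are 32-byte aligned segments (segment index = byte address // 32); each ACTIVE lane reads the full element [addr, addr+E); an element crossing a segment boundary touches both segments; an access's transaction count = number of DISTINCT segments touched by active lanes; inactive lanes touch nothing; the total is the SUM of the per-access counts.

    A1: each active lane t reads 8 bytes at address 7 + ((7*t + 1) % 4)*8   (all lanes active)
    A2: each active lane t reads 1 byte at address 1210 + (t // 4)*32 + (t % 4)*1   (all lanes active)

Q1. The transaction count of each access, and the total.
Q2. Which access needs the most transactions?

A1: 2 transactions
A2: 1 transaction

Answer: 2,1; total 3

Answer: A1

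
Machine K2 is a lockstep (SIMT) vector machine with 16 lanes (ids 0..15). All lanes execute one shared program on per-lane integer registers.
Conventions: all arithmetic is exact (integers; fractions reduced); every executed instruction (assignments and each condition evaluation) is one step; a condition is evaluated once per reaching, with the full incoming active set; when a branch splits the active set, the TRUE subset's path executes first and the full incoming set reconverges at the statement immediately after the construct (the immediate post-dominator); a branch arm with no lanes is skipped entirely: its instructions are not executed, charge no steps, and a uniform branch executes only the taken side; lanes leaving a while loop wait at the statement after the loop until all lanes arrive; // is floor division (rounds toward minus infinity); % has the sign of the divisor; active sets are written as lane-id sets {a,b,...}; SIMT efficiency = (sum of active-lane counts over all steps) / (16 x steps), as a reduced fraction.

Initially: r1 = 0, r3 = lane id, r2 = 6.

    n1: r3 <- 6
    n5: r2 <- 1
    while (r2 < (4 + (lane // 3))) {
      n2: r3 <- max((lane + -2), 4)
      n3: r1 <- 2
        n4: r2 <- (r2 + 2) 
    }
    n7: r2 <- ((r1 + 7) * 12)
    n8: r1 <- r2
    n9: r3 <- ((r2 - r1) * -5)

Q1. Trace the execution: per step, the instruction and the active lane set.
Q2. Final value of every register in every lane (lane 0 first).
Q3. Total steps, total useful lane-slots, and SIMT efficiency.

step 0: r3 <- 6                      {0,1,2,3,4,5,6,7,8,9,10,11,12,13,14,15}
step 1: r2 <- 1                      {0,1,2,3,4,5,6,7,8,9,10,11,12,13,14,15}
step 2: eval (r2 < (4 + (lane // 3))) {0,1,2,3,4,5,6,7,8,9,10,11,12,13,14,15}
step 3: r3 <- max((lane + -2), 4)    {0,1,2,3,4,5,6,7,8,9,10,11,12,13,14,15}
step 4: r1 <- 2                      {0,1,2,3,4,5,6,7,8,9,10,11,12,13,14,15}
step 5: r2 <- (r2 + 2)               {0,1,2,3,4,5,6,7,8,9,10,11,12,13,14,15}
step 6: eval (r2 < (4 + (lane // 3))) {0,1,2,3,4,5,6,7,8,9,10,11,12,13,14,15}
step 7: r3 <- max((lane + -2), 4)    {0,1,2,3,4,5,6,7,8,9,10,11,12,13,14,15}
step 8: r1 <- 2                      {0,1,2,3,4,5,6,7,8,9,10,11,12,13,14,15}
step 9: r2 <- (r2 + 2)               {0,1,2,3,4,5,6,7,8,9,10,11,12,13,14,15}
step 10: eval (r2 < (4 + (lane // 3))) {0,1,2,3,4,5,6,7,8,9,10,11,12,13,14,15}
step 11: r3 <- max((lane + -2), 4)    {6,7,8,9,10,11,12,13,14,15}
step 12: r1 <- 2                      {6,7,8,9,10,11,12,13,14,15}
step 13: r2 <- (r2 + 2)               {6,7,8,9,10,11,12,13,14,15}
step 14: eval (r2 < (4 + (lane // 3))) {6,7,8,9,10,11,12,13,14,15}
step 15: r3 <- max((lane + -2), 4)    {12,13,14,15}
step 16: r1 <- 2                      {12,13,14,15}
step 17: r2 <- (r2 + 2)               {12,13,14,15}
step 18: eval (r2 < (4 + (lane // 3))) {12,13,14,15}
step 19: r2 <- ((r1 + 7) * 12)        {0,1,2,3,4,5,6,7,8,9,10,11,12,13,14,15}
step 20: r1 <- r2                     {0,1,2,3,4,5,6,7,8,9,10,11,12,13,14,15}
step 21: r3 <- ((r2 - r1) * -5)       {0,1,2,3,4,5,6,7,8,9,10,11,12,13,14,15}

Answer: 22 steps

r1: 108,108,108,108,108,108,108,108,108,108,108,108,108,108,108,108
r3: 0,0,0,0,0,0,0,0,0,0,0,0,0,0,0,0
r2: 108,108,108,108,108,108,108,108,108,108,108,108,108,108,108,108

steps = 22; useful = 280; efficiency = 280/352 = 35/44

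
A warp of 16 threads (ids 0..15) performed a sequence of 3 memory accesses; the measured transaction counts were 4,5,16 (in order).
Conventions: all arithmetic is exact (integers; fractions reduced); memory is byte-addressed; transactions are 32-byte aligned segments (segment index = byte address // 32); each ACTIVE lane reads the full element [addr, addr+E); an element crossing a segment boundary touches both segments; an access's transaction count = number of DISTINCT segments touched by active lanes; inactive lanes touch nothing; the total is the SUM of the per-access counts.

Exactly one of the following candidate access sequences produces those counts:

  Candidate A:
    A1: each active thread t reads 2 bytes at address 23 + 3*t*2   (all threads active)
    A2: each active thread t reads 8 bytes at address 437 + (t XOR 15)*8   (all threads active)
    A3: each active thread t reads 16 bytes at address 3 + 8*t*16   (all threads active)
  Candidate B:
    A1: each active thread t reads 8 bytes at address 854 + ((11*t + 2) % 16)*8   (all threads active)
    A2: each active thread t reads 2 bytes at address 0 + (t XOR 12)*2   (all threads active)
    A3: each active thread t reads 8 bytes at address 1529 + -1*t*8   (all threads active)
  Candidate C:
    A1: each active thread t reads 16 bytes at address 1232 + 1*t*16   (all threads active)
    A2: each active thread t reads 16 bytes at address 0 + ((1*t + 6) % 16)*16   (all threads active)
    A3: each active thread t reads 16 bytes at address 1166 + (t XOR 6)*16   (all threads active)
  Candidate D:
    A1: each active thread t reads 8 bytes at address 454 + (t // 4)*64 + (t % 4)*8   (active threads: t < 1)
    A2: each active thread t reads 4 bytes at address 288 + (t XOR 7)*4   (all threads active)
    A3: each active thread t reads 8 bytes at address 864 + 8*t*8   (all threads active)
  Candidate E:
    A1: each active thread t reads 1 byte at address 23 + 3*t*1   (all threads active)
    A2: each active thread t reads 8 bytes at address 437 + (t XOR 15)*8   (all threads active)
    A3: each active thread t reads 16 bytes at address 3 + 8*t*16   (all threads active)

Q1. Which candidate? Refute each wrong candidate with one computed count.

B: A1 gives 5 transactions, not 4
C: A1 gives 9 transactions, not 4
D: A1 gives 1 transaction, not 4
E: A1 gives 3 transactions, not 4
A: all counts match (4,5,16)

Answer: A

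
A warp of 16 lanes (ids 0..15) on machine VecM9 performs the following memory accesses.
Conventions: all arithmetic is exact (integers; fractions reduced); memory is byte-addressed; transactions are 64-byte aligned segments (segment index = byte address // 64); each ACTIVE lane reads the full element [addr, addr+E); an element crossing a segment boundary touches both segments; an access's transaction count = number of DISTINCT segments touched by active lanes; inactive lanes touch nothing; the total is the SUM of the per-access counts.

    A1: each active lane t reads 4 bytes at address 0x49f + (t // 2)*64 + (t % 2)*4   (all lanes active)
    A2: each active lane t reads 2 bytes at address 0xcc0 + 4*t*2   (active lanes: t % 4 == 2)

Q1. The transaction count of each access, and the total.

A1: 8 transactions
A2: 2 transactions

Answer: 8,2; total 10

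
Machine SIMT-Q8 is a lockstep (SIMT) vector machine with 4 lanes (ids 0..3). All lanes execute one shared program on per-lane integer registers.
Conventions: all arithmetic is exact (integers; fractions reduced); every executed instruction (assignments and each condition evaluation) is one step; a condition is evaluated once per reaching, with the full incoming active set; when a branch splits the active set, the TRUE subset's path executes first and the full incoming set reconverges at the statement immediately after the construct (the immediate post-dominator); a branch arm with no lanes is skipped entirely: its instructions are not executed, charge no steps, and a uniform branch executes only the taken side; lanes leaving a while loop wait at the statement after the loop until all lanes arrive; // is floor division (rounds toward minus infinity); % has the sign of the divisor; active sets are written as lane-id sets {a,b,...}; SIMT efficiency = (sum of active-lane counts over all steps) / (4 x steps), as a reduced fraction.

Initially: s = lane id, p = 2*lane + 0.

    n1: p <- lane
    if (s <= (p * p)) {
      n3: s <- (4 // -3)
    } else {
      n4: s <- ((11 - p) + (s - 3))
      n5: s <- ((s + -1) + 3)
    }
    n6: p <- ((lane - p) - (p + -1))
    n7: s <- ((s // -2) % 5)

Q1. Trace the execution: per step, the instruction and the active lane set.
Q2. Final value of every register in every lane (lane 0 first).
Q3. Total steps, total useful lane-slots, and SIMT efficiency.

step 0: p <- lane                    {0,1,2,3}
step 1: eval (s <= (p * p))          {0,1,2,3}
step 2: s <- (4 // -3)               {0,1,2,3}
step 3: p <- ((lane - p) - (p + -1)) {0,1,2,3}
step 4: s <- ((s // -2) % 5)         {0,1,2,3}

Answer: 5 steps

s: 1,1,1,1
p: 1,0,-1,-2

steps = 5; useful = 20; efficiency = 20/20 = 1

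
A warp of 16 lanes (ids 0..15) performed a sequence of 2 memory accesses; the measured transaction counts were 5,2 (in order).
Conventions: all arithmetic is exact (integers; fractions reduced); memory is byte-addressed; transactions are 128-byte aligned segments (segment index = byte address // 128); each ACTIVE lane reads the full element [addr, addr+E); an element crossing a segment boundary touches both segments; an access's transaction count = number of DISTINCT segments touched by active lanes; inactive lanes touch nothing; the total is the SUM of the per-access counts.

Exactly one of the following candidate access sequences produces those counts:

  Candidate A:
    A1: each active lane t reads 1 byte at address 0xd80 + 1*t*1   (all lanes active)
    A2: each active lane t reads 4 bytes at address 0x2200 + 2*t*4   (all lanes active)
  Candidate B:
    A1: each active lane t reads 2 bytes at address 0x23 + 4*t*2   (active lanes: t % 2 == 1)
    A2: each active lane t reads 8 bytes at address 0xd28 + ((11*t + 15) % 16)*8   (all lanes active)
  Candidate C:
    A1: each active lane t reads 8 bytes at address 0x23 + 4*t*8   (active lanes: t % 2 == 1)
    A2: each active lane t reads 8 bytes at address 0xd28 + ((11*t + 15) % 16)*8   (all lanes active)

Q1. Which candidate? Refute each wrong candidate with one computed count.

A: A1 gives 1 transaction, not 5
B: A1 gives 2 transactions, not 5
C: all counts match (5,2)

Answer: C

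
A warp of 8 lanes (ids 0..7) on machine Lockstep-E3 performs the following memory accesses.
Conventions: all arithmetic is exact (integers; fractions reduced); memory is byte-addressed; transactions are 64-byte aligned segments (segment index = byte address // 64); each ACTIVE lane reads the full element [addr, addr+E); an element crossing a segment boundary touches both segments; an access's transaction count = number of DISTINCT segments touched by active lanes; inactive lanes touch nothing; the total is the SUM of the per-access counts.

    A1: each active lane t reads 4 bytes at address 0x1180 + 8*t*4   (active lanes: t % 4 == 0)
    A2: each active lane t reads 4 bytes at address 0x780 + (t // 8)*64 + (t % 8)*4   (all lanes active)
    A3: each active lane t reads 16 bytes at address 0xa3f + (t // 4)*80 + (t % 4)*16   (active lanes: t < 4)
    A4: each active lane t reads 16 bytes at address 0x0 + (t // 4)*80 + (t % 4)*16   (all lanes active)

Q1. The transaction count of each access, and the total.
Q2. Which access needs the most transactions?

A1: 2 transactions
A2: 1 transaction
A3: 2 transactions
A4: 3 transactions

Answer: 2,1,2,3; total 8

Answer: A4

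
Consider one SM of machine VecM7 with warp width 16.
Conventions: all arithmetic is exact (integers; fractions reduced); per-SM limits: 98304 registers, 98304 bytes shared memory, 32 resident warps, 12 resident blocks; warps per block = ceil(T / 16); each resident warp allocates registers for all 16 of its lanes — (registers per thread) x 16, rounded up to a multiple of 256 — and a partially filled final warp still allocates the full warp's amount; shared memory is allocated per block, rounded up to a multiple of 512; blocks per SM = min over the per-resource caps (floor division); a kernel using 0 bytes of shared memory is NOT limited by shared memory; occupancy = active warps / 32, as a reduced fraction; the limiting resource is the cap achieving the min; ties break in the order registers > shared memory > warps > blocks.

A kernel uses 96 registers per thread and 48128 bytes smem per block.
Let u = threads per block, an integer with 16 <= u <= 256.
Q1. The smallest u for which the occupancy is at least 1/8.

Answer: u = 17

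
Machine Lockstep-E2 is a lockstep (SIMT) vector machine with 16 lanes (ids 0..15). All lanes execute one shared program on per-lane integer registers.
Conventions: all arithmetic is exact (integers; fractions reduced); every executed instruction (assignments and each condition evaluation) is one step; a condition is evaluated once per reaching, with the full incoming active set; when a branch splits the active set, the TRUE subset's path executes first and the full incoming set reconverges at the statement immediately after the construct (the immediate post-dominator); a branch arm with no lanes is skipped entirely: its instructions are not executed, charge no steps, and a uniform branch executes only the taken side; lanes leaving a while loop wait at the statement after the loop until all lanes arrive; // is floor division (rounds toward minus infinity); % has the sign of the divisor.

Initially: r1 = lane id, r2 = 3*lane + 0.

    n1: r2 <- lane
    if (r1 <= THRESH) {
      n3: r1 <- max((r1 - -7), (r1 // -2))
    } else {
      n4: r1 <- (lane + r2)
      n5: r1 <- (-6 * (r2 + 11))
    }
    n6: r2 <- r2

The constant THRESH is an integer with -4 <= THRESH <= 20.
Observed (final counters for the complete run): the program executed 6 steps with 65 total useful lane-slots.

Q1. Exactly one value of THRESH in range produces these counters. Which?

Answer: THRESH = 14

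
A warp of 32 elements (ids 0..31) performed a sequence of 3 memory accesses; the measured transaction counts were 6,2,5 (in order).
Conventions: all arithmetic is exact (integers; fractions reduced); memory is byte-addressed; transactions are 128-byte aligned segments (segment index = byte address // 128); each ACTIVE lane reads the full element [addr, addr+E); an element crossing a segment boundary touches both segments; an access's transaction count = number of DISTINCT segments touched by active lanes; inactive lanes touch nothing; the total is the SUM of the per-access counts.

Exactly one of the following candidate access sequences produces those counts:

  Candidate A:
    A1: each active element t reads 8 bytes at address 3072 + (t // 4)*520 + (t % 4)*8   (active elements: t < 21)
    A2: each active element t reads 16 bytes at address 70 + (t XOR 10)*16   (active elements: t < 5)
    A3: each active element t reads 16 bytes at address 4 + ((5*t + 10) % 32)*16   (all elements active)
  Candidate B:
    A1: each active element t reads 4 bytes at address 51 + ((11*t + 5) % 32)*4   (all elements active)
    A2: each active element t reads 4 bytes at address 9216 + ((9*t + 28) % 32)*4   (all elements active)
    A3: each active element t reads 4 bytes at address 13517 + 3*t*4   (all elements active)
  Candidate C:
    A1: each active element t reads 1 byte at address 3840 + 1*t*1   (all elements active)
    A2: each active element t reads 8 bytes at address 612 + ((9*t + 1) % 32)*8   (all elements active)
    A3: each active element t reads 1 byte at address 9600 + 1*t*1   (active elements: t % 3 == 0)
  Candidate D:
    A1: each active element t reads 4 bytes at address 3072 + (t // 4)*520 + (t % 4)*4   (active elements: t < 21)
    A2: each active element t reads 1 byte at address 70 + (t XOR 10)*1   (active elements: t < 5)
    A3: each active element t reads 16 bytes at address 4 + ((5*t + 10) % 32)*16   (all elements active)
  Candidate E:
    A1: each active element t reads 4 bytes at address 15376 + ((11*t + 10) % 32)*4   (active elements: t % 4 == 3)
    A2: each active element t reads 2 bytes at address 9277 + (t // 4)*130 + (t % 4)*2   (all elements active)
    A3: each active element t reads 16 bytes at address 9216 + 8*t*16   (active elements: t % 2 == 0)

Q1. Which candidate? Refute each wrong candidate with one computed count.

B: A1 gives 2 transactions, not 6
C: A1 gives 1 transaction, not 6
D: A2 gives 1 transaction, not 2
E: A1 gives 2 transactions, not 6
A: all counts match (6,2,5)

Answer: A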